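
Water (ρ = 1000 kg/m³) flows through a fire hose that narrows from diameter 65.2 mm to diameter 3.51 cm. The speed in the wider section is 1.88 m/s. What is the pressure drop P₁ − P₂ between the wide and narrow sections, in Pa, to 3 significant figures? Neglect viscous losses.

The volume flow rate is constant, so v₂ = (A₁/A₂)v₁ = (33.4/9.68)·1.88 = 6.49 m/s.
With no height change, Bernoulli's equation is P₁ + ½ρv₁² = P₂ + ½ρv₂².
P₁ − P₂ = ½·1000·(6.49² − 1.88²) = ½·1000·38.5 = 19300 Pa.

ΔP = 19300 Pa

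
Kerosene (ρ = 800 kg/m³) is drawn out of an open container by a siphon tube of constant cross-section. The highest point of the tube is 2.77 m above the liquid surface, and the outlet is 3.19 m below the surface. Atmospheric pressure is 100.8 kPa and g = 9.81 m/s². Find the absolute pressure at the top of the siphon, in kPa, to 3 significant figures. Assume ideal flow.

Bernoulli surface→outlet gives ½v² = g·h_out, so v = √(2·9.81·3.19) = 7.91 m/s.
With constant cross-section the crest speed equals v; applying Bernoulli from the surface up to the crest, P_top = P_atm − ½ρv² − ρg·h_top.
P_top = 100800 − ½·800·7.91² − 800·9.81·2.77 = 54000 Pa.

P_top ≈ 54.0 kPa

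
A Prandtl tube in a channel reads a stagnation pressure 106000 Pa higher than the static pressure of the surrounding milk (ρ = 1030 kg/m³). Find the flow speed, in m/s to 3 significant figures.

v = 14.3 m/s

The dynamic pressure equals the rise in static pressure at the stagnation point: ΔP = ½ρv².
v = √(2ΔP/ρ) = √(2·106000/1030) = 14.3 m/s.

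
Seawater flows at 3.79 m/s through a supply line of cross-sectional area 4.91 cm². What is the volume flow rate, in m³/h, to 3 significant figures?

Q ≈ 6.70 m³/h

Q = A·v = 0.000491 m² × 3.79 m/s = 0.00186 m³/s.
Converting: 0.00186 m³/s × 3600 = 6.70 m³/h.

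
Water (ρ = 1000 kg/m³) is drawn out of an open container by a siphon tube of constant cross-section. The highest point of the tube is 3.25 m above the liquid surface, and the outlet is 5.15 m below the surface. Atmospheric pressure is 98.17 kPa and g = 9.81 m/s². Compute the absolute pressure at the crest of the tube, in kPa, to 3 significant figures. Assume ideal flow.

Bernoulli surface→outlet gives ½v² = g·h_out, so v = √(2·9.81·5.15) = 10.1 m/s.
The bore is uniform, so the speed at the crest is the same v. Bernoulli surface→crest: P_atm = P_top + ½ρv² + ρg·h_top.
P_top = 98170 − ½·1000·10.1² − 1000·9.81·3.25 = 15800 Pa.

15.8 kPa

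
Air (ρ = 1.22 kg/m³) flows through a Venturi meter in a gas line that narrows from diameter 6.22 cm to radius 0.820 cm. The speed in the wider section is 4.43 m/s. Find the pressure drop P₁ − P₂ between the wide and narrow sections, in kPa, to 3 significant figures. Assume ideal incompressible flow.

Continuity gives A₁v₁ = A₂v₂, so v₂ = (30.4 cm²)/(2.11 cm²) × 4.43 m/s = 63.7 m/s.
Bernoulli (h₁ = h₂): P₁ − P₂ = ½ρ(v₂² − v₁²).
P₁ − P₂ = ½·1.22·(63.7² − 4.43²) = ½·1.22·4040 = 2470 Pa.

2.47 kPa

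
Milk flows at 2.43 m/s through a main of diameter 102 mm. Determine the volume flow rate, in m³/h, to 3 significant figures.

Q ≈ 71.5 m³/h

Q = A·v = 0.00817 m² × 2.43 m/s = 0.0199 m³/s.
Converting: 0.0199 m³/s × 3600 = 71.5 m³/h.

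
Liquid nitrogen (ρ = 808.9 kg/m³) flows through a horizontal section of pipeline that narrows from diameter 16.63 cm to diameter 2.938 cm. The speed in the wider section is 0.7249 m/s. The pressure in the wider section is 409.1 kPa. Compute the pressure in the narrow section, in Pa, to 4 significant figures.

P₂ ≈ 191100 Pa

Continuity gives A₁v₁ = A₂v₂, so v₂ = (217.2 cm²)/(6.779 cm²) × 0.7249 m/s = 23.23 m/s.
Along the horizontal streamline, P + ½ρv² is constant.
P₂ = P₁ − ½ρ(v₂² − v₁²) = 409100 − ½·808.9·(23.23² − 0.7249²) = 409100 − 218000 = 191100 Pa.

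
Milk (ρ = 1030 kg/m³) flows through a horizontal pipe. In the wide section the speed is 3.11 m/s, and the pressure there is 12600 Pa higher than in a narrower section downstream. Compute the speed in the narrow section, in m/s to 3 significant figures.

5.84 m/s

Along the level pipe P + ½ρv² is conserved, hence v₂² = v₁² + 2(P₁ − P₂)/ρ.
v₂ = √(3.11² + 2·12600/1030) = √(9.67 + 24.5) = 5.84 m/s.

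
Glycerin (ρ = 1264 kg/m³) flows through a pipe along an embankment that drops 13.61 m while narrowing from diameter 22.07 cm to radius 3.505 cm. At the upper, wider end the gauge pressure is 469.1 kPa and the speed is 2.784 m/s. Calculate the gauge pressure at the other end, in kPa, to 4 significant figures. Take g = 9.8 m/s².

The volume flow rate is constant, so v₂ = (A₁/A₂)v₁ = (382.6/38.59)·2.784 = 27.60 m/s.
Applying Bernoulli between the two ends and solving for P₂: P₂ = P₁ + ½ρ(v₁² − v₂²) − ρgΔh.
P₂ = 469100 + ½·1264·(2.784² − 27.60²) − 1264·9.8·(−13.61) = 469100 + (-476400) − (-168600) = 161300 Pa.

P₂ = 161.3 kPa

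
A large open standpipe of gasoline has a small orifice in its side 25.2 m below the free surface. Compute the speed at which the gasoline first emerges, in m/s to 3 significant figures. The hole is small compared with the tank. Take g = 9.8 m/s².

v ≈ 22.2 m/s

With the surface at rest and both surface and jet at atmospheric pressure, Bernoulli gives ρg h = ½ρv², so v = √(2gh) = √(2·9.8·25.2) = 22.2 m/s.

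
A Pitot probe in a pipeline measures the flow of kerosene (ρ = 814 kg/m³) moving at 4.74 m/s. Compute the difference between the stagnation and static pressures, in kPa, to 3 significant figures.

ΔP ≈ 9.14 kPa

At the stagnation point the flow is brought to rest, so Bernoulli gives P_stag − P_static = ½ρv².
ΔP = ½·814·4.74² = 9140 Pa.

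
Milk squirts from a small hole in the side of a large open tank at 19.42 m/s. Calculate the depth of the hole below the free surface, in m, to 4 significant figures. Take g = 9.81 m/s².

h ≈ 19.22 m

Torricelli: v = √(2gh), so h = v²/(2g).
h = 19.42²/(2·9.81) = 377.1/19.62 = 19.22 m.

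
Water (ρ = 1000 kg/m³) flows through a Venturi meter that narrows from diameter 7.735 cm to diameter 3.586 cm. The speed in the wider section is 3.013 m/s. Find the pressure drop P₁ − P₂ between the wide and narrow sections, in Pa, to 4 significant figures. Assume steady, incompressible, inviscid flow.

ΔP ≈ 93720 Pa

Mass conservation (A₁v₁ = A₂v₂) gives v₂ = 3.013 × 46.99/10.10 = 14.02 m/s.
Along the horizontal streamline, P + ½ρv² is constant.
P₁ − P₂ = ½·1000·(14.02² − 3.013²) = ½·1000·187.4 = 93720 Pa.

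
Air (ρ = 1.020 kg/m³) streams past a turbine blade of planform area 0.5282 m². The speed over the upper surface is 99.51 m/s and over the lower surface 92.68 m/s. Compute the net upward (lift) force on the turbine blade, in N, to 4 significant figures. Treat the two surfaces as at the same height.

The faster flow above has the lower pressure; Bernoulli (same height) gives ΔP = ½ρ(v_up² − v_low²).
ΔP = ½·1.020·(99.51² − 92.68²) = 669.5 Pa.
Lift = ΔP · A = 669.5 × 0.5282 = 353.6 N.

F ≈ 353.6 N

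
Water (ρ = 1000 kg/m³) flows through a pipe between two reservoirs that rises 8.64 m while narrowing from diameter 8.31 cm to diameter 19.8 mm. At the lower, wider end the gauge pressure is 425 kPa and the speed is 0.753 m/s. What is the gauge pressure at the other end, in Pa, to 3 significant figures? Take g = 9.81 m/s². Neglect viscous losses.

P₂ ≈ 253000 Pa

Mass conservation (A₁v₁ = A₂v₂) gives v₂ = 0.753 × 54.2/3.08 = 13.3 m/s.
Applying Bernoulli between the two ends and solving for P₂: P₂ = P₁ + ½ρ(v₁² − v₂²) − ρgΔh.
P₂ = 425000 + ½·1000·(0.753² − 13.3²) − 1000·9.81·(+8.64) = 425000 + (-87700) − (84800) = 253000 Pa.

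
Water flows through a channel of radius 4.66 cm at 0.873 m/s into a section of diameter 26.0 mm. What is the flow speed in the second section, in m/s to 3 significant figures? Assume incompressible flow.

The volume flow rate is constant, so v₂ = (A₁/A₂)v₁ = (68.2/5.31)·0.873 = 11.2 m/s.

v₂ = 11.2 m/s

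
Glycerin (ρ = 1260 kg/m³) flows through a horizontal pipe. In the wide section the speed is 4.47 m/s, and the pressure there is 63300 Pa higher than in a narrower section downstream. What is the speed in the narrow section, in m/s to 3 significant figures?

v₂ ≈ 11.0 m/s

With h₁ = h₂, rearranging Bernoulli gives v₂ = √(v₁² + 2ΔP/ρ).
v₂ = √(4.47² + 2·63300/1260) = √(20.0 + 100) = 11.0 m/s.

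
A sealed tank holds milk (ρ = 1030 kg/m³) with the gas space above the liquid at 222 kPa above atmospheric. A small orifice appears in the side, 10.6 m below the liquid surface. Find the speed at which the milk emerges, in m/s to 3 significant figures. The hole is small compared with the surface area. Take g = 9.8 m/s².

Take point 1 at the surface (v₁ ≈ 0) and point 2 at the hole (at atmospheric pressure). Bernoulli: P₁ + ρg h = P_atm + ½ρv₂².
With P₁ − P_atm = 222000 Pa, v₂ = √(2gh + 2ΔP/ρ) = √(2·9.8·10.6 + 2·222000/1030) = 25.3 m/s.

25.3 m/s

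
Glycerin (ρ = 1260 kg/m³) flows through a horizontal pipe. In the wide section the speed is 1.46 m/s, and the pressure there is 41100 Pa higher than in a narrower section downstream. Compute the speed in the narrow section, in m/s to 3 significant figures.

Along the level pipe P + ½ρv² is conserved, hence v₂² = v₁² + 2(P₁ − P₂)/ρ.
v₂ = √(1.46² + 2·41100/1260) = √(2.13 + 65.2) = 8.21 m/s.

v₂ ≈ 8.21 m/s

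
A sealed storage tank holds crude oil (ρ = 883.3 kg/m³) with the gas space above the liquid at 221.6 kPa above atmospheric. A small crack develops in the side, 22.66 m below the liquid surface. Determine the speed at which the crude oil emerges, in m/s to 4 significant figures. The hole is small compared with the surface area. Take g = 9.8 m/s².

Take point 1 at the surface (v₁ ≈ 0) and point 2 at the hole (at atmospheric pressure). Bernoulli: P₁ + ρg h = P_atm + ½ρv₂².
With P₁ − P_atm = 221600 Pa, v₂ = √(2gh + 2ΔP/ρ) = √(2·9.8·22.66 + 2·221600/883.3) = 30.76 m/s.

v = 30.76 m/s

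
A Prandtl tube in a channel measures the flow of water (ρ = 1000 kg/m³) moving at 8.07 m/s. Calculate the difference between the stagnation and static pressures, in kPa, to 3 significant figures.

ΔP ≈ 32.6 kPa

At the stagnation point the flow is brought to rest, so Bernoulli gives P_stag − P_static = ½ρv².
ΔP = ½·1000·8.07² = 32600 Pa.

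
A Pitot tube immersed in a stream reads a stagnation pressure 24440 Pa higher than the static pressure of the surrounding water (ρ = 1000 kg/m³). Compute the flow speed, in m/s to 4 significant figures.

v = 6.991 m/s

Bernoulli between the free stream and the stagnation point: ½ρv² = P_stag − P_static.
v = √(2ΔP/ρ) = √(2·24440/1000) = 6.991 m/s.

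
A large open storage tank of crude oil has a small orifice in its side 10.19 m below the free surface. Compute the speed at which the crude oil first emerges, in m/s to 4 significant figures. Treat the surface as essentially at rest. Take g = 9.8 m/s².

v ≈ 14.13 m/s

Bernoulli from surface to hole (P equal, v_surface ≈ 0): v = √(2gh) = √(2×9.8×10.19) = 14.13 m/s.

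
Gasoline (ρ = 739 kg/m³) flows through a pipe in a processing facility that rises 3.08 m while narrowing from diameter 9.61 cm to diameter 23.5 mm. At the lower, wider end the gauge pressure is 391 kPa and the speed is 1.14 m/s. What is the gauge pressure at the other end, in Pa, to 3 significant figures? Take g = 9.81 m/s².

Continuity gives A₁v₁ = A₂v₂, so v₂ = (72.5 cm²)/(4.34 cm²) × 1.14 m/s = 19.1 m/s.
Bernoulli: P₁ + ½ρv₁² + ρg h₁ = P₂ + ½ρv₂² + ρg h₂, so P₂ = P₁ + ½ρ(v₁² − v₂²) − ρg(h₂ − h₁).
P₂ = 391000 + ½·739·(1.14² − 19.1²) − 739·9.81·(+3.08) = 391000 + (-134000) − (22300) = 235000 Pa.

P₂ = 235000 Pa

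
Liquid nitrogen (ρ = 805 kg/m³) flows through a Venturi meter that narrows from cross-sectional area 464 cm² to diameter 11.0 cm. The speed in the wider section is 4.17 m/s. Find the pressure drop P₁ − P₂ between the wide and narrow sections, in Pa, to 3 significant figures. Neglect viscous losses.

The volume flow rate is constant, so v₂ = (A₁/A₂)v₁ = (464/95.0)·4.17 = 20.4 m/s.
Bernoulli (h₁ = h₂): P₁ − P₂ = ½ρ(v₂² − v₁²).
P₁ − P₂ = ½·805·(20.4² − 4.17²) = ½·805·397 = 160000 Pa.

160000 Pa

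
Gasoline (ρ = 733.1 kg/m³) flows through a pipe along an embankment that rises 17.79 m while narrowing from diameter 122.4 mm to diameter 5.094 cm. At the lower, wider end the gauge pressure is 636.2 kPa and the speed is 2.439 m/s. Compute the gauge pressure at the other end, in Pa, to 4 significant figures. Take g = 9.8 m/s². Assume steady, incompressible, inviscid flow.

By continuity, v₂ = v₁·A₁/A₂ = 2.439·(117.7/20.38) = 14.08 m/s.
Bernoulli: P₁ + ½ρv₁² + ρg h₁ = P₂ + ½ρv₂² + ρg h₂, so P₂ = P₁ + ½ρ(v₁² − v₂²) − ρg(h₂ − h₁).
P₂ = 636200 + ½·733.1·(2.439² − 14.08²) − 733.1·9.8·(+17.79) = 636200 + (-70500) − (127800) = 437900 Pa.

437900 Pa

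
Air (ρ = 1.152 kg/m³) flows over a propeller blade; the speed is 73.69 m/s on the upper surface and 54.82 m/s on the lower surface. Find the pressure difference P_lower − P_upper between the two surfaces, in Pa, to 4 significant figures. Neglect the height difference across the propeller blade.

The pressure is lower where the speed is higher: ΔP = ½ρ(v_up² − v_low²).
ΔP = ½·1.152·(73.69² − 54.82²) = 1397 Pa.

1397 Pa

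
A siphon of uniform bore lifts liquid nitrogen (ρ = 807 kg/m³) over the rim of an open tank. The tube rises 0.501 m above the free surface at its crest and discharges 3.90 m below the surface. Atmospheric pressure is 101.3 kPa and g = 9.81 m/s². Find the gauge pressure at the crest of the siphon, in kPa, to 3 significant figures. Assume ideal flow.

From the surface to the outlet (both open to atmosphere, surface at rest): v = √(2g·h_out) = √(2·9.81·3.90) = 8.75 m/s.
With constant cross-section the crest speed equals v; applying Bernoulli from the surface up to the crest, P_top = P_atm − ½ρv² − ρg·h_top.
P_top = 101300 − ½·807·8.75² − 807·9.81·0.501 = 66500 Pa. So P_gauge = P_top − P_atm = -34800 Pa.

P_gauge = -34.8 kPa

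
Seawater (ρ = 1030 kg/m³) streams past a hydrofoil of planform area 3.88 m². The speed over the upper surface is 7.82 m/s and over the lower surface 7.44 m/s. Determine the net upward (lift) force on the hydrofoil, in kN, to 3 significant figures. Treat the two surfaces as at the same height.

F ≈ 11.6 kN

From P + ½ρv² = const at equal height, P_low − P_up = ½ρ(v_up² − v_low²).
ΔP = ½·1030·(7.82² − 7.44²) = 2990 Pa.
Lift = ΔP · A = 2990 × 3.88 = 11600 N.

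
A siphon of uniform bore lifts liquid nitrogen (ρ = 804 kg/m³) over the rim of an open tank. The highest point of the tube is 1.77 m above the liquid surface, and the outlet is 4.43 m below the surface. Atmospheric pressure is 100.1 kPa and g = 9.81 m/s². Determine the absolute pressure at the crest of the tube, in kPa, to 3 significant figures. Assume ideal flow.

P_top ≈ 51.2 kPa

Bernoulli surface→outlet gives ½v² = g·h_out, so v = √(2·9.81·4.43) = 9.32 m/s.
With constant cross-section the crest speed equals v; applying Bernoulli from the surface up to the crest, P_top = P_atm − ½ρv² − ρg·h_top.
P_top = 100100 − ½·804·9.32² − 804·9.81·1.77 = 51200 Pa.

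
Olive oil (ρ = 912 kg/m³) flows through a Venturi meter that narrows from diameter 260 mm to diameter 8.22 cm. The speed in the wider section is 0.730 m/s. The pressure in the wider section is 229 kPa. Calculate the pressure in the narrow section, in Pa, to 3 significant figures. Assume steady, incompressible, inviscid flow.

P₂ = 205000 Pa

By continuity, v₂ = v₁·A₁/A₂ = 0.730·(531/53.1) = 7.30 m/s.
Bernoulli (h₁ = h₂): P₁ − P₂ = ½ρ(v₂² − v₁²).
P₂ = P₁ − ½ρ(v₂² − v₁²) = 229000 − ½·912·(7.30² − 0.730²) = 229000 − 24100 = 205000 Pa.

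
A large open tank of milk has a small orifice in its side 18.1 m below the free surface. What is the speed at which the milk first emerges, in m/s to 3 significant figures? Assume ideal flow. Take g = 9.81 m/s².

Bernoulli from surface to hole (P equal, v_surface ≈ 0): v = √(2gh) = √(2×9.81×18.1) = 18.8 m/s.

v ≈ 18.8 m/s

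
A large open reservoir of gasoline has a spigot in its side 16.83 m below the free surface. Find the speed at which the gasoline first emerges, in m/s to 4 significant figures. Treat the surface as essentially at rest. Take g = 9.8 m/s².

18.16 m/s

Bernoulli from surface to hole (P equal, v_surface ≈ 0): v = √(2gh) = √(2×9.8×16.83) = 18.16 m/s.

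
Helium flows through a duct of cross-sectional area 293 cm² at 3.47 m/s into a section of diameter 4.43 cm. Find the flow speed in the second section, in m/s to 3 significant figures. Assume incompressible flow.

By continuity, v₂ = v₁·A₁/A₂ = 3.47·(293/15.4) = 66.0 m/s.

v₂ ≈ 66.0 m/s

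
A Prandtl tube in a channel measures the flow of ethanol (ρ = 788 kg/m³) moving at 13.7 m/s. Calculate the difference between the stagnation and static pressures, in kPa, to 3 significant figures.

ΔP ≈ 73.9 kPa

At the stagnation point the flow is brought to rest, so Bernoulli gives P_stag − P_static = ½ρv².
ΔP = ½·788·13.7² = 73900 Pa.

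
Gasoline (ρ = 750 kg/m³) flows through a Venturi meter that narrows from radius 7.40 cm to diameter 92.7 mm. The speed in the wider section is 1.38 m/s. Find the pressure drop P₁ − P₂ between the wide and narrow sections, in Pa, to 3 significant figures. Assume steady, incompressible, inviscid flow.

3930 Pa

The volume flow rate is constant, so v₂ = (A₁/A₂)v₁ = (172/67.5)·1.38 = 3.52 m/s.
Along the horizontal streamline, P + ½ρv² is constant.
P₁ − P₂ = ½·750·(3.52² − 1.38²) = ½·750·10.5 = 3930 Pa.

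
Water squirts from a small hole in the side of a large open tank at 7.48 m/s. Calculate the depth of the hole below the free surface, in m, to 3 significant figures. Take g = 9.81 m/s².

h ≈ 2.85 m

Inverting v = √(2gh) gives h = v² / 2g.
h = 7.48²/(2·9.81) = 56.0/19.62 = 2.85 m.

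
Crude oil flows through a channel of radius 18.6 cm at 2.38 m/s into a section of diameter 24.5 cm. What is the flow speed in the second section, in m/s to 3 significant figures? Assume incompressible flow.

Mass conservation (A₁v₁ = A₂v₂) gives v₂ = 2.38 × 1090/471 = 5.49 m/s.

v₂ = 5.49 m/s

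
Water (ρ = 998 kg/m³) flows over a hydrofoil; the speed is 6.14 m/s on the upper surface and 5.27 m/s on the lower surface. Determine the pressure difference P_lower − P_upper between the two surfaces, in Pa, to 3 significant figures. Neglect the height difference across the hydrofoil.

Bernoulli (same height): P_lower − P_upper = ½ρ(v_upper² − v_lower²).
ΔP = ½·998·(6.14² − 5.27²) = 4950 Pa.

ΔP ≈ 4950 Pa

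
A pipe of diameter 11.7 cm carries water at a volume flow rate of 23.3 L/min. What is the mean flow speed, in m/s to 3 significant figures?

0.0361 m/s

Q = 23.3 L/min = 0.000388 m³/s.
v = Q/A = 0.000388 / 0.0108 = 0.0361 m/s.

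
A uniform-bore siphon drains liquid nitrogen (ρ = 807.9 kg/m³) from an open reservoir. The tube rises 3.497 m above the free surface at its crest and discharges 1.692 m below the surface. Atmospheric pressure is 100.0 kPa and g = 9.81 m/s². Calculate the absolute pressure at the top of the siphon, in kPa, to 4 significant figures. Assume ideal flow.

From the surface to the outlet (both open to atmosphere, surface at rest): v = √(2g·h_out) = √(2·9.81·1.692) = 5.762 m/s.
Continuity keeps v the same throughout the tube; from surface to crest, P_atm + 0 = P_top + ½ρv² + ρg·h_top.
P_top = 100000 − ½·807.9·5.762² − 807.9·9.81·3.497 = 58870 Pa.

58.87 kPa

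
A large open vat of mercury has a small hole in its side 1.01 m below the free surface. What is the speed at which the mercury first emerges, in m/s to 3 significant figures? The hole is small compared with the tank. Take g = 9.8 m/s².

Bernoulli from surface to hole (P equal, v_surface ≈ 0): v = √(2gh) = √(2×9.8×1.01) = 4.45 m/s.

v ≈ 4.45 m/s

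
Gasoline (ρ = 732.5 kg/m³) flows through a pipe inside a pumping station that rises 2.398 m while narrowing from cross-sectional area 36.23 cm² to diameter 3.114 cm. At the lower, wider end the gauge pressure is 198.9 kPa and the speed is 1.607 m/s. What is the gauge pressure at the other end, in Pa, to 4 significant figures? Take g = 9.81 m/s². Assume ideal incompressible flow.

P₂ ≈ 161200 Pa

Mass conservation (A₁v₁ = A₂v₂) gives v₂ = 1.607 × 36.23/7.616 = 7.645 m/s.
Applying Bernoulli between the two ends and solving for P₂: P₂ = P₁ + ½ρ(v₁² − v₂²) − ρgΔh.
P₂ = 198900 + ½·732.5·(1.607² − 7.645²) − 732.5·9.81·(+2.398) = 198900 + (-20460) − (17230) = 161200 Pa.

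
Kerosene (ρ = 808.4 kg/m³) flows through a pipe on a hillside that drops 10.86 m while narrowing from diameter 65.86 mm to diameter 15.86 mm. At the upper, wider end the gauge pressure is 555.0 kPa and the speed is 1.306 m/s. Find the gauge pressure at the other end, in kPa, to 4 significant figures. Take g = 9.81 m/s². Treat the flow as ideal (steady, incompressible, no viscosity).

436.8 kPa

Mass conservation (A₁v₁ = A₂v₂) gives v₂ = 1.306 × 34.07/1.976 = 22.52 m/s.
Energy conservation along the streamline gives P₂ = P₁ − ½ρ(v₂² − v₁²) − ρg(h₂ − h₁).
P₂ = 555000 + ½·808.4·(1.306² − 22.52²) − 808.4·9.81·(−10.86) = 555000 + (-204300) − (-86120) = 436800 Pa.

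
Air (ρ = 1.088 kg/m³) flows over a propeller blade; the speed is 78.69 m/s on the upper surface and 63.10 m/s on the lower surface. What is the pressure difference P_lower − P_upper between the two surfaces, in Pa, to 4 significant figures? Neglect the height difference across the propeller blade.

Bernoulli (same height): P_lower − P_upper = ½ρ(v_upper² − v_lower²).
ΔP = ½·1.088·(78.69² − 63.10²) = 1203 Pa.

ΔP = 1203 Pa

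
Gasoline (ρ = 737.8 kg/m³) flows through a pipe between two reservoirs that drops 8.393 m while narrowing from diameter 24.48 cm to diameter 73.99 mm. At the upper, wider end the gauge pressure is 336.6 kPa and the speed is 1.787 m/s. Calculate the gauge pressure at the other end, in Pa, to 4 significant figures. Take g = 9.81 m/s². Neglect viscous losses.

Mass conservation (A₁v₁ = A₂v₂) gives v₂ = 1.787 × 470.7/43.00 = 19.56 m/s.
Applying Bernoulli between the two ends and solving for P₂: P₂ = P₁ + ½ρ(v₁² − v₂²) − ρgΔh.
P₂ = 336600 + ½·737.8·(1.787² − 19.56²) − 737.8·9.81·(−8.393) = 336600 + (-140000) − (-60750) = 257400 Pa.

P₂ = 257400 Pa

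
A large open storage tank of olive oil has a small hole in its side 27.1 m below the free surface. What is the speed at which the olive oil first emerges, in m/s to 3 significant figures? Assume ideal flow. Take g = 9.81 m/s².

v ≈ 23.1 m/s

Torricelli's result v = √(2gh) gives v = √(2·9.81·27.1) = 23.1 m/s.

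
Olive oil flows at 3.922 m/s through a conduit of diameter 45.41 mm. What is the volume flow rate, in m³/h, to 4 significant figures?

Q ≈ 22.87 m³/h

Q = A·v = 0.001620 m² × 3.922 m/s = 0.006352 m³/s.
Converting: 0.006352 m³/s × 3600 = 22.87 m³/h.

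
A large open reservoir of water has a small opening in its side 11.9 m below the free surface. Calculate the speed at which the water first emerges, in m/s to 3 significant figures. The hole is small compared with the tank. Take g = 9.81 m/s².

v = 15.3 m/s

The surface is effectively still and both ends are open, so ½v² = gh and v = √(2·9.81·11.9) = 15.3 m/s.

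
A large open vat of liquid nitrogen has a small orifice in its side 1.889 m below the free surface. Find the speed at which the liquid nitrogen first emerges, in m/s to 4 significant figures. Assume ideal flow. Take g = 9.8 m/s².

v = 6.085 m/s

Torricelli's result v = √(2gh) gives v = √(2·9.8·1.889) = 6.085 m/s.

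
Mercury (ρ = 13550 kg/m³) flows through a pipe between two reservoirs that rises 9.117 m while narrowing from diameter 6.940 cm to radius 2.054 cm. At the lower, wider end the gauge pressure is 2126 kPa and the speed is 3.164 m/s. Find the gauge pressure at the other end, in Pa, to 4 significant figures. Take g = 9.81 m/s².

P₂ ≈ 429500 Pa

Continuity gives A₁v₁ = A₂v₂, so v₂ = (37.83 cm²)/(13.25 cm²) × 3.164 m/s = 9.030 m/s.
Applying Bernoulli between the two ends and solving for P₂: P₂ = P₁ + ½ρ(v₁² − v₂²) − ρgΔh.
P₂ = 2126000 + ½·13550·(3.164² − 9.030²) − 13550·9.81·(+9.117) = 2126000 + (-484600) − (1212000) = 429500 Pa.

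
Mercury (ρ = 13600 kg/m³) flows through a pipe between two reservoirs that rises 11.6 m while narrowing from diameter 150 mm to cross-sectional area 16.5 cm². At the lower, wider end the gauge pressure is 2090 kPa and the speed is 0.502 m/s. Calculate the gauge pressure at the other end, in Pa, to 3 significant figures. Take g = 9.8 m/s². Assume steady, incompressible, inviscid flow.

P₂ ≈ 349000 Pa

The volume flow rate is constant, so v₂ = (A₁/A₂)v₁ = (177/16.5)·0.502 = 5.38 m/s.
Energy conservation along the streamline gives P₂ = P₁ − ½ρ(v₂² − v₁²) − ρg(h₂ − h₁).
P₂ = 2090000 + ½·13600·(0.502² − 5.38²) − 13600·9.8·(+11.6) = 2090000 + (-195000) − (1550000) = 349000 Pa.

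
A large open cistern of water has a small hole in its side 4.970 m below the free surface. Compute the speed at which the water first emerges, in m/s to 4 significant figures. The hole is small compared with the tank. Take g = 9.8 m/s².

With the surface at rest and both surface and jet at atmospheric pressure, Bernoulli gives ρg h = ½ρv², so v = √(2gh) = √(2·9.8·4.970) = 9.870 m/s.

v ≈ 9.870 m/s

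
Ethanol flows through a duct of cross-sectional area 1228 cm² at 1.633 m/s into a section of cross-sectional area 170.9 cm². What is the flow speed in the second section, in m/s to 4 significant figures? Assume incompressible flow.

v₂ ≈ 11.73 m/s

By continuity, v₂ = v₁·A₁/A₂ = 1.633·(1228/170.9) = 11.73 m/s.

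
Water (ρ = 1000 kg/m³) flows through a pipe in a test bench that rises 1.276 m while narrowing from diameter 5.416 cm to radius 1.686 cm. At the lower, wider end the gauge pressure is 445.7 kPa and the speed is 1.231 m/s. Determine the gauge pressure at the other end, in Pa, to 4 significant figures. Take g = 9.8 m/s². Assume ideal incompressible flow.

Continuity gives A₁v₁ = A₂v₂, so v₂ = (23.04 cm²)/(8.930 cm²) × 1.231 m/s = 3.176 m/s.
Bernoulli: P₁ + ½ρv₁² + ρg h₁ = P₂ + ½ρv₂² + ρg h₂, so P₂ = P₁ + ½ρ(v₁² − v₂²) − ρg(h₂ − h₁).
P₂ = 445700 + ½·1000·(1.231² − 3.176²) − 1000·9.8·(+1.276) = 445700 + (-4285) − (12500) = 428900 Pa.

P₂ ≈ 428900 Pa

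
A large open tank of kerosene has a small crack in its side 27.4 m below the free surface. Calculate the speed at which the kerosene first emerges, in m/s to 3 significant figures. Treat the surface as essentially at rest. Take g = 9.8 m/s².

23.2 m/s

With the surface at rest and both surface and jet at atmospheric pressure, Bernoulli gives ρg h = ½ρv², so v = √(2gh) = √(2·9.8·27.4) = 23.2 m/s.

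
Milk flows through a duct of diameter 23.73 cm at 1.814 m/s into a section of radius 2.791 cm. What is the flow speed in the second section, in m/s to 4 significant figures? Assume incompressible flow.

32.78 m/s

By continuity, v₂ = v₁·A₁/A₂ = 1.814·(442.3/24.47) = 32.78 m/s.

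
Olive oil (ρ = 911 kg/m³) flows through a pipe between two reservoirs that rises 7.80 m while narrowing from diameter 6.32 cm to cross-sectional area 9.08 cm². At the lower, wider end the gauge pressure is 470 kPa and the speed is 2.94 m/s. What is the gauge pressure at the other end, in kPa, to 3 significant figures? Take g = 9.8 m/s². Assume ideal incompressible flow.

P₂ ≈ 357 kPa

The volume flow rate is constant, so v₂ = (A₁/A₂)v₁ = (31.4/9.08)·2.94 = 10.2 m/s.
Bernoulli: P₁ + ½ρv₁² + ρg h₁ = P₂ + ½ρv₂² + ρg h₂, so P₂ = P₁ + ½ρ(v₁² − v₂²) − ρg(h₂ − h₁).
P₂ = 470000 + ½·911·(2.94² − 10.2²) − 911·9.8·(+7.80) = 470000 + (-43100) − (69600) = 357000 Pa.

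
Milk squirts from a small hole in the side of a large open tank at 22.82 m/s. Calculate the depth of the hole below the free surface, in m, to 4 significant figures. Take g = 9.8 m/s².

Torricelli: v = √(2gh), so h = v²/(2g).
h = 22.82²/(2·9.8) = 520.8/19.60 = 26.57 m.

h ≈ 26.57 m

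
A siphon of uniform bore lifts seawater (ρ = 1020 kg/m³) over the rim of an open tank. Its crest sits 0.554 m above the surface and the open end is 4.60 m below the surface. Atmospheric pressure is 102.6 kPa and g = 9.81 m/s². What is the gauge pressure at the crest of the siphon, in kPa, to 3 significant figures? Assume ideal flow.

Bernoulli surface→outlet gives ½v² = g·h_out, so v = √(2·9.81·4.60) = 9.50 m/s.
With constant cross-section the crest speed equals v; applying Bernoulli from the surface up to the crest, P_top = P_atm − ½ρv² − ρg·h_top.
P_top = 102600 − ½·1020·9.50² − 1020·9.81·0.554 = 51000 Pa. So P_gauge = P_top − P_atm = -51600 Pa.

P_gauge ≈ -51.6 kPa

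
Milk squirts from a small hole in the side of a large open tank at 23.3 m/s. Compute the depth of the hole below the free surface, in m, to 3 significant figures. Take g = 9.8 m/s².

h = 27.7 m

For a small hole in a large open tank, ½v² = gh, giving h = v²/(2g).
h = 23.3²/(2·9.8) = 543/19.60 = 27.7 m.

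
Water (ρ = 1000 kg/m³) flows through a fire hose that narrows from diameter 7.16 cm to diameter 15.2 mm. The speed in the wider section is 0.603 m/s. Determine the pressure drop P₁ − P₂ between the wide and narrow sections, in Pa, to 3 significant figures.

Mass conservation (A₁v₁ = A₂v₂) gives v₂ = 0.603 × 40.3/1.81 = 13.4 m/s.
Bernoulli (h₁ = h₂): P₁ − P₂ = ½ρ(v₂² − v₁²).
P₁ − P₂ = ½·1000·(13.4² − 0.603²) = ½·1000·179 = 89300 Pa.

ΔP = 89300 Pa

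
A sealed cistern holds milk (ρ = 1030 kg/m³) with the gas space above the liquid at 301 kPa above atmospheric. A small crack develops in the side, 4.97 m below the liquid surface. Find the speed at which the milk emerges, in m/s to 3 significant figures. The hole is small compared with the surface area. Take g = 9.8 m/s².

Take point 1 at the surface (v₁ ≈ 0) and point 2 at the hole (at atmospheric pressure). Bernoulli: P₁ + ρg h = P_atm + ½ρv₂².
With P₁ − P_atm = 301000 Pa, v₂ = √(2gh + 2ΔP/ρ) = √(2·9.8·4.97 + 2·301000/1030) = 26.1 m/s.

v ≈ 26.1 m/s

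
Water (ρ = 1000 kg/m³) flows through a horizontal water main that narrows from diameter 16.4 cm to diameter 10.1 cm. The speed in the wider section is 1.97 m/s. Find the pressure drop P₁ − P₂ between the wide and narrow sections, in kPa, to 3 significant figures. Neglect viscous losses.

11.5 kPa

By continuity, v₂ = v₁·A₁/A₂ = 1.97·(211/80.1) = 5.19 m/s.
The pipe is horizontal, so Bernoulli reduces to P₁ + ½ρv₁² = P₂ + ½ρv₂².
P₁ − P₂ = ½·1000·(5.19² − 1.97²) = ½·1000·23.1 = 11500 Pa.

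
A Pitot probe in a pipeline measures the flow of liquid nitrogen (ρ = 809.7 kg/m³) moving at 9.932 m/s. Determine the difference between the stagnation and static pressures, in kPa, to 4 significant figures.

ΔP ≈ 39.94 kPa

The dynamic pressure equals the rise in static pressure at the stagnation point: ΔP = ½ρv².
ΔP = ½·809.7·9.932² = 39940 Pa.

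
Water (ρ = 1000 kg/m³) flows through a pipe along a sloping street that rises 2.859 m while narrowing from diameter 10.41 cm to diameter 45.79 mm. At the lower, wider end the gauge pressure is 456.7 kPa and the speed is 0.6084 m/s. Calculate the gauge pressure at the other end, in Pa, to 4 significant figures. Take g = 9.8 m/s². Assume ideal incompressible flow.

Mass conservation (A₁v₁ = A₂v₂) gives v₂ = 0.6084 × 85.11/16.47 = 3.144 m/s.
Energy conservation along the streamline gives P₂ = P₁ − ½ρ(v₂² − v₁²) − ρg(h₂ − h₁).
P₂ = 456700 + ½·1000·(0.6084² − 3.144²) − 1000·9.8·(+2.859) = 456700 + (-4759) − (28020) = 423900 Pa.

P₂ ≈ 423900 Pa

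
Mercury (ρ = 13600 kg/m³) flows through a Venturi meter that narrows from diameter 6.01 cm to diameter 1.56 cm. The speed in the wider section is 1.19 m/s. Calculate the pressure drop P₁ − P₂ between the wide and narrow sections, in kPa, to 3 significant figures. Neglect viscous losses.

Continuity gives A₁v₁ = A₂v₂, so v₂ = (28.4 cm²)/(1.91 cm²) × 1.19 m/s = 17.7 m/s.
Bernoulli (h₁ = h₂): P₁ − P₂ = ½ρ(v₂² − v₁²).
P₁ − P₂ = ½·13600·(17.7² − 1.19²) = ½·13600·311 = 2110000 Pa.

2110 kPa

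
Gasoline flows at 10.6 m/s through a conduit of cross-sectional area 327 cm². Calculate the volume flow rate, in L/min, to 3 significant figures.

Q = A·v = 0.0327 m² × 10.6 m/s = 0.347 m³/s.
Converting: 0.347 m³/s × 60000 = 20800 L/min.

Q ≈ 20800 L/min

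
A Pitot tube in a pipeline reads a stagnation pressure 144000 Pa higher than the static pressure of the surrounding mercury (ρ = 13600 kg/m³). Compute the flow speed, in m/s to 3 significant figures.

Bernoulli between the free stream and the stagnation point: ½ρv² = P_stag − P_static.
v = √(2ΔP/ρ) = √(2·144000/13600) = 4.60 m/s.

v = 4.60 m/s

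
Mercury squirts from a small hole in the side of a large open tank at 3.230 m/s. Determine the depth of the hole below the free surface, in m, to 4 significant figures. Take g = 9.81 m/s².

0.5317 m

Torricelli: v = √(2gh), so h = v²/(2g).
h = 3.230²/(2·9.81) = 10.43/19.62 = 0.5317 m.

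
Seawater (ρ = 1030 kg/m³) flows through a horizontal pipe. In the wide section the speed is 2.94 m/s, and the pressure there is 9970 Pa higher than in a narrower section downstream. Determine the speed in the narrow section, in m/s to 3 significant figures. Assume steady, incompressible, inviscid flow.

With h₁ = h₂, rearranging Bernoulli gives v₂ = √(v₁² + 2ΔP/ρ).
v₂ = √(2.94² + 2·9970/1030) = √(8.64 + 19.4) = 5.29 m/s.

v₂ ≈ 5.29 m/s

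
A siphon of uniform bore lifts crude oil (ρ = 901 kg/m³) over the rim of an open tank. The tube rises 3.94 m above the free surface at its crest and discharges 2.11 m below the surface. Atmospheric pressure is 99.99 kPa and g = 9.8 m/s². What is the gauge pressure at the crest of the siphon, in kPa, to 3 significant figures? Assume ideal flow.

P_gauge = -53.4 kPa

The outlet speed comes from Torricelli: v = √(2g·2.11) = 6.43 m/s.
Continuity keeps v the same throughout the tube; from surface to crest, P_atm + 0 = P_top + ½ρv² + ρg·h_top.
P_top = 99990 − ½·901·6.43² − 901·9.8·3.94 = 46600 Pa. So P_gauge = P_top − P_atm = -53400 Pa.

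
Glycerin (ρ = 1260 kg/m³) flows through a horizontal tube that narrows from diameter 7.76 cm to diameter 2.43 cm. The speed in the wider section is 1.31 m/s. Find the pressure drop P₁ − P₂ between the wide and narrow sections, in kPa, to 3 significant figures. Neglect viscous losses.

111 kPa

The volume flow rate is constant, so v₂ = (A₁/A₂)v₁ = (47.3/4.64)·1.31 = 13.4 m/s.
Along the horizontal streamline, P + ½ρv² is constant.
P₁ − P₂ = ½·1260·(13.4² − 1.31²) = ½·1260·177 = 111000 Pa.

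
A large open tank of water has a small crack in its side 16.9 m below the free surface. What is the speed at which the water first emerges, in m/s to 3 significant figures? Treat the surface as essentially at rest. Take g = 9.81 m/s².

v ≈ 18.2 m/s

With the surface at rest and both surface and jet at atmospheric pressure, Bernoulli gives ρg h = ½ρv², so v = √(2gh) = √(2·9.81·16.9) = 18.2 m/s.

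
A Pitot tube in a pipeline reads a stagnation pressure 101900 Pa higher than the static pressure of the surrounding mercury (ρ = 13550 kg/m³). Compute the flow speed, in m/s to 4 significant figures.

The dynamic pressure equals the rise in static pressure at the stagnation point: ΔP = ½ρv².
v = √(2ΔP/ρ) = √(2·101900/13550) = 3.878 m/s.

3.878 m/s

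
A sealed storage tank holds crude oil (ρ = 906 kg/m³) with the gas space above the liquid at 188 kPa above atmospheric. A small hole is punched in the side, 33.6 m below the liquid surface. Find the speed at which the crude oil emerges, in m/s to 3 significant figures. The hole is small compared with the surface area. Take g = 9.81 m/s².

Take point 1 at the surface (v₁ ≈ 0) and point 2 at the hole (at atmospheric pressure). Bernoulli: P₁ + ρg h = P_atm + ½ρv₂².
With P₁ − P_atm = 188000 Pa, v₂ = √(2gh + 2ΔP/ρ) = √(2·9.81·33.6 + 2·188000/906) = 32.8 m/s.

v = 32.8 m/s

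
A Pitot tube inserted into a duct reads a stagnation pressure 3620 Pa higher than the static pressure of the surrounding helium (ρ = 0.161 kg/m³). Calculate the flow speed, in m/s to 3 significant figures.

The dynamic pressure equals the rise in static pressure at the stagnation point: ΔP = ½ρv².
v = √(2ΔP/ρ) = √(2·3620/0.161) = 212 m/s.

v = 212 m/s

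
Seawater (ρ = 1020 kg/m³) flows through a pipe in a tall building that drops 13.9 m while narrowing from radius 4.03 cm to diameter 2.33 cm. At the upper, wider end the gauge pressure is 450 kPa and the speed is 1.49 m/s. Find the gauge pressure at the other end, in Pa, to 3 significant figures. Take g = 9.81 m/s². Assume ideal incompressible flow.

The volume flow rate is constant, so v₂ = (A₁/A₂)v₁ = (51.0/4.26)·1.49 = 17.8 m/s.
Applying Bernoulli between the two ends and solving for P₂: P₂ = P₁ + ½ρ(v₁² − v₂²) − ρgΔh.
P₂ = 450000 + ½·1020·(1.49² − 17.8²) − 1020·9.81·(−13.9) = 450000 + (-161000) − (-139000) = 428000 Pa.

P₂ ≈ 428000 Pa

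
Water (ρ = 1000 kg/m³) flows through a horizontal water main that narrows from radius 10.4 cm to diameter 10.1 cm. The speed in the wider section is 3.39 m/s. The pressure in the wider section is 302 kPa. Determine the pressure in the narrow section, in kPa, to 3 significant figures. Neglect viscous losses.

The volume flow rate is constant, so v₂ = (A₁/A₂)v₁ = (340/80.1)·3.39 = 14.4 m/s.
Bernoulli (h₁ = h₂): P₁ − P₂ = ½ρ(v₂² − v₁²).
P₂ = P₁ − ½ρ(v₂² − v₁²) = 302000 − ½·1000·(14.4² − 3.39²) = 302000 − 97600 = 204000 Pa.

P₂ = 204 kPa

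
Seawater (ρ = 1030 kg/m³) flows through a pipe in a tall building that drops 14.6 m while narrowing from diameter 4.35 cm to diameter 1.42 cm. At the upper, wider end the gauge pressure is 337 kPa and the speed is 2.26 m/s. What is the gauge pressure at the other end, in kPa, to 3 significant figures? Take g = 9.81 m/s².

256 kPa

Continuity gives A₁v₁ = A₂v₂, so v₂ = (14.9 cm²)/(1.58 cm²) × 2.26 m/s = 21.2 m/s.
Energy conservation along the streamline gives P₂ = P₁ − ½ρ(v₂² − v₁²) − ρg(h₂ − h₁).
P₂ = 337000 + ½·1030·(2.26² − 21.2²) − 1030·9.81·(−14.6) = 337000 + (-229000) − (-148000) = 256000 Pa.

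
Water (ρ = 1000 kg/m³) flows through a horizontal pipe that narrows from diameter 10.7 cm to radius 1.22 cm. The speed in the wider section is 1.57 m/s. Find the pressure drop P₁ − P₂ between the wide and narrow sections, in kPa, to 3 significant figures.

ΔP ≈ 455 kPa

Continuity gives A₁v₁ = A₂v₂, so v₂ = (89.9 cm²)/(4.68 cm²) × 1.57 m/s = 30.2 m/s.
With no height change, Bernoulli's equation is P₁ + ½ρv₁² = P₂ + ½ρv₂².
P₁ − P₂ = ½·1000·(30.2² − 1.57²) = ½·1000·909 = 455000 Pa.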